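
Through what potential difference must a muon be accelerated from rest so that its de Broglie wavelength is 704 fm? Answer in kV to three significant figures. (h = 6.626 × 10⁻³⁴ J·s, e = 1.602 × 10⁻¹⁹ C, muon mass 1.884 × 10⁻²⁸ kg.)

V = 14.7 kV

p = h/λ = 6.626 × 10⁻³⁴ / 7.040 × 10⁻¹³ = 9.412 × 10⁻²² kg·m/s.
KE = p²/(2m) = 2.351 × 10⁻¹⁵ J.
V = KE/e = 2.351 × 10⁻¹⁵ / (1.602 × 10⁻¹⁹) = 14.7 kV.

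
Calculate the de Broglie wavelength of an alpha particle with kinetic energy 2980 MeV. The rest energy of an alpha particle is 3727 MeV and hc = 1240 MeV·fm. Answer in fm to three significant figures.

Total energy E = KE + m₀c² = 2980 + 3727 = 6707 MeV.
(pc)² = E² − (m₀c²)² = (6707)² − (3727)² = 3.109 × 10⁷ MeV², so pc = 5576 MeV.
λ = hc/(pc) = 1240 MeV·fm / 5576 MeV = 0.222 fm.

λ = 0.222 fm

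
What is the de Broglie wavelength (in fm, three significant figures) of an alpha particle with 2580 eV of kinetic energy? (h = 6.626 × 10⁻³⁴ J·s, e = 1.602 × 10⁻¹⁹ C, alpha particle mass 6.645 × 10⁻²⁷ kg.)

λ = 283 fm

KE = 2580 eV = 4.133 × 10⁻¹⁶ J.
p = √(2mKE) = √(2 × 6.645 × 10⁻²⁷ × 4.133 × 10⁻¹⁶) = 2.344 × 10⁻²¹ kg·m/s.
λ = h/p = 6.626 × 10⁻³⁴ / 2.344 × 10⁻²¹ = 2.83 × 10⁻¹³ m = 283 fm.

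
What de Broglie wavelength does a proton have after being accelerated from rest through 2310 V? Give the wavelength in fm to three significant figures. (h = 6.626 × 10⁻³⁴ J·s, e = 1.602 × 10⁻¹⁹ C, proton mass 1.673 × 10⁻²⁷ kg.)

KE = eV = 1.602 × 10⁻¹⁹ × 2310 = 3.701 × 10⁻¹⁶ J.
p = √(2mKE) = √(2 × 1.673 × 10⁻²⁷ × 3.701 × 10⁻¹⁶) = 1.113 × 10⁻²¹ kg·m/s.
λ = h/p = 6.626 × 10⁻³⁴ / 1.113 × 10⁻²¹ = 5.95 × 10⁻¹³ m = 595 fm.

λ = 595 fm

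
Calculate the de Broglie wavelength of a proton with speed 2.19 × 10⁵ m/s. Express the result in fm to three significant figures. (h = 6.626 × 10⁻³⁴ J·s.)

p = mv = 1.673 × 10⁻²⁷ × 2.19 × 10⁵ = 3.664 × 10⁻²² kg·m/s.
λ = h/p = 6.626 × 10⁻³⁴ / 3.664 × 10⁻²² = 1.81 × 10⁻¹² m = 1810 fm.

λ = 1810 fm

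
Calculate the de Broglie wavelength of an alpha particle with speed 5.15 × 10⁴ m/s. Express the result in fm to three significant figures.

p = mv = 6.645 × 10⁻²⁷ × 5.15 × 10⁴ = 3.422 × 10⁻²² kg·m/s.
λ = h/p = 6.626 × 10⁻³⁴ / 3.422 × 10⁻²² = 1.94 × 10⁻¹² m = 1940 fm.

λ = 1940 fm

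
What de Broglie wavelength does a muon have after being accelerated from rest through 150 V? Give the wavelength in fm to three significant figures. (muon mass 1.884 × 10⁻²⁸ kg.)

KE = eV = 1.602 × 10⁻¹⁹ × 150.0 = 2.403 × 10⁻¹⁷ J.
p = √(2mKE) = √(2 × 1.884 × 10⁻²⁸ × 2.403 × 10⁻¹⁷) = 9.516 × 10⁻²³ kg·m/s.
λ = h/p = 6.626 × 10⁻³⁴ / 9.516 × 10⁻²³ = 6.96 × 10⁻¹² m = 6960 fm.

λ = 6960 fm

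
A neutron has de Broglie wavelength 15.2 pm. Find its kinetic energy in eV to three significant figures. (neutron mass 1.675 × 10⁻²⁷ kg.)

p = h/λ = 6.626 × 10⁻³⁴ / 1.520 × 10⁻¹¹ = 4.359 × 10⁻²³ kg·m/s.
KE = p²/(2m) = (4.359 × 10⁻²³)² / (2 × 1.675 × 10⁻²⁷) = 5.672 × 10⁻¹⁹ J = 3.54 eV.

KE = 3.54 eV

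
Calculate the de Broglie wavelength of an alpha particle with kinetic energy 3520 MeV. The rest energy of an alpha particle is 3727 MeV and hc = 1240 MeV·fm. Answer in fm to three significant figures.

Total energy E = KE + m₀c² = 3520 + 3727 = 7247 MeV.
(pc)² = E² − (m₀c²)² = (7247)² − (3727)² = 3.863 × 10⁷ MeV², so pc = 6215 MeV.
λ = hc/(pc) = 1240 MeV·fm / 6215 MeV = 0.200 fm.

λ = 0.200 fm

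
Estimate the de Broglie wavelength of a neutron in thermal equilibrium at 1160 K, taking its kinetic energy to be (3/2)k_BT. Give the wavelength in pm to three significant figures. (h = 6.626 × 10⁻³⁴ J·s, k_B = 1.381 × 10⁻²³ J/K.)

λ = 73.9 pm

KE = (3/2)k_BT = 1.5 × 1.381 × 10⁻²³ × 1160 = 2.403 × 10⁻²⁰ J.
p = √(2mKE) = √(2 × 1.675 × 10⁻²⁷ × 2.403 × 10⁻²⁰) = 8.972 × 10⁻²⁴ kg·m/s.
λ = h/p = 7.39 × 10⁻¹¹ m = 73.9 pm.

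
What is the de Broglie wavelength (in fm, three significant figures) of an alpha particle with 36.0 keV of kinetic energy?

KE = 36.0 keV = 5.767 × 10⁻¹⁵ J.
p = √(2mKE) = √(2 × 6.645 × 10⁻²⁷ × 5.767 × 10⁻¹⁵) = 8.755 × 10⁻²¹ kg·m/s.
λ = h/p = 6.626 × 10⁻³⁴ / 8.755 × 10⁻²¹ = 7.57 × 10⁻¹⁴ m = 75.7 fm.

λ = 75.7 fm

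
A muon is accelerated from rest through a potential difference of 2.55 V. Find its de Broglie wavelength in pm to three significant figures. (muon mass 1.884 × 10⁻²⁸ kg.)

λ = 53.4 pm

KE = eV = 1.602 × 10⁻¹⁹ × 2.550 = 4.085 × 10⁻¹⁹ J.
p = √(2mKE) = √(2 × 1.884 × 10⁻²⁸ × 4.085 × 10⁻¹⁹) = 1.241 × 10⁻²³ kg·m/s.
λ = h/p = 6.626 × 10⁻³⁴ / 1.241 × 10⁻²³ = 5.34 × 10⁻¹¹ m = 53.4 pm.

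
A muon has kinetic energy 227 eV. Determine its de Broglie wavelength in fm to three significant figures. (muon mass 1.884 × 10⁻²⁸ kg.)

λ = 5660 fm

KE = 227 eV = 3.637 × 10⁻¹⁷ J.
p = √(2mKE) = √(2 × 1.884 × 10⁻²⁸ × 3.637 × 10⁻¹⁷) = 1.171 × 10⁻²² kg·m/s.
λ = h/p = 6.626 × 10⁻³⁴ / 1.171 × 10⁻²² = 5.66 × 10⁻¹² m = 5660 fm.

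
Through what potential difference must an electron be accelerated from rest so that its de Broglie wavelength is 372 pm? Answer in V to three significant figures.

p = h/λ = 6.626 × 10⁻³⁴ / 3.720 × 10⁻¹⁰ = 1.781 × 10⁻²⁴ kg·m/s.
KE = p²/(2m) = 1.741 × 10⁻¹⁸ J.
V = KE/e = 1.741 × 10⁻¹⁸ / (1.602 × 10⁻¹⁹) = 10.9 V.

V = 10.9 V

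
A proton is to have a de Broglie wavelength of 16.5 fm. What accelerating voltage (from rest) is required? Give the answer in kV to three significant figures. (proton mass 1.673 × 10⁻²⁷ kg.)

p = h/λ = 6.626 × 10⁻³⁴ / 1.650 × 10⁻¹⁴ = 4.016 × 10⁻²⁰ kg·m/s.
KE = p²/(2m) = 4.820 × 10⁻¹³ J.
V = KE/e = 4.820 × 10⁻¹³ / (1.602 × 10⁻¹⁹) = 3010 kV.

V = 3010 kV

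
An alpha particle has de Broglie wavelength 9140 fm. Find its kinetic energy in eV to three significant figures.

p = h/λ = 6.626 × 10⁻³⁴ / 9.140 × 10⁻¹² = 7.249 × 10⁻²³ kg·m/s.
KE = p²/(2m) = (7.249 × 10⁻²³)² / (2 × 6.645 × 10⁻²⁷) = 3.954 × 10⁻¹⁹ J = 2.47 eV.

KE = 2.47 eV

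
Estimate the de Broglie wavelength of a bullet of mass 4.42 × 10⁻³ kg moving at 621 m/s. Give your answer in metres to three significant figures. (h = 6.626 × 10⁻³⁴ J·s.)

p = mv = 4.42 × 10⁻³ × 621 = 2.745 kg·m/s.
λ = h/p = 6.626 × 10⁻³⁴ / 2.745 = 2.41 × 10⁻³⁴ m.

λ = 2.41 × 10⁻³⁴ m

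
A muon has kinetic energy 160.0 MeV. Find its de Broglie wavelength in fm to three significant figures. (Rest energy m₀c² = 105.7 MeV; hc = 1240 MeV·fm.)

λ = 5.09 fm

Total energy E = KE + m₀c² = 160.0 + 105.7 = 265.7 MeV.
(pc)² = E² − (m₀c²)² = (265.7)² − (105.7)² = 5.942 × 10⁴ MeV², so pc = 243.8 MeV.
λ = hc/(pc) = 1240 MeV·fm / 243.8 MeV = 5.09 fm.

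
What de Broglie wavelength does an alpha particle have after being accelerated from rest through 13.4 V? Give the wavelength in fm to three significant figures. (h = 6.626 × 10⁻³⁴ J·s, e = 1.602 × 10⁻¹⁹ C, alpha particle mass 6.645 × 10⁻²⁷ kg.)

KE = 2eV = 2 × 1.602 × 10⁻¹⁹ × 13.40 = 4.293 × 10⁻¹⁸ J.
p = √(2mKE) = √(2 × 6.645 × 10⁻²⁷ × 4.293 × 10⁻¹⁸) = 2.389 × 10⁻²² kg·m/s.
λ = h/p = 6.626 × 10⁻³⁴ / 2.389 × 10⁻²² = 2.77 × 10⁻¹² m = 2770 fm.

λ = 2770 fm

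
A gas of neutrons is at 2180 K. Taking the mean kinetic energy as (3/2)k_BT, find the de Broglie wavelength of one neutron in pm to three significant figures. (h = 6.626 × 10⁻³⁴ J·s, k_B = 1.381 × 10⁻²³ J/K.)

λ = 53.9 pm

KE = (3/2)k_BT = 1.5 × 1.381 × 10⁻²³ × 2180 = 4.516 × 10⁻²⁰ J.
p = √(2mKE) = √(2 × 1.675 × 10⁻²⁷ × 4.516 × 10⁻²⁰) = 1.230 × 10⁻²³ kg·m/s.
λ = h/p = 5.39 × 10⁻¹¹ m = 53.9 pm.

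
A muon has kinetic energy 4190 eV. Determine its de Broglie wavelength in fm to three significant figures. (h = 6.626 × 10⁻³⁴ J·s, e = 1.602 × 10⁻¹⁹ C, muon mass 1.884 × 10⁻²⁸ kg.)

KE = 4190 eV = 6.712 × 10⁻¹⁶ J.
p = √(2mKE) = √(2 × 1.884 × 10⁻²⁸ × 6.712 × 10⁻¹⁶) = 5.029 × 10⁻²² kg·m/s.
λ = h/p = 6.626 × 10⁻³⁴ / 5.029 × 10⁻²² = 1.32 × 10⁻¹² m = 1320 fm.

λ = 1320 fm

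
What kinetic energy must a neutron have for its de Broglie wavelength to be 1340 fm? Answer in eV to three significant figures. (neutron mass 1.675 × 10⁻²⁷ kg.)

KE = 456 eV

p = h/λ = 6.626 × 10⁻³⁴ / 1.340 × 10⁻¹² = 4.945 × 10⁻²² kg·m/s.
KE = p²/(2m) = (4.945 × 10⁻²²)² / (2 × 1.675 × 10⁻²⁷) = 7.299 × 10⁻¹⁷ J = 456 eV.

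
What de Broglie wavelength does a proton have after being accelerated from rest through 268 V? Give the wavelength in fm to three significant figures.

λ = 1750 fm

KE = eV = 1.602 × 10⁻¹⁹ × 268.0 = 4.293 × 10⁻¹⁷ J.
p = √(2mKE) = √(2 × 1.673 × 10⁻²⁷ × 4.293 × 10⁻¹⁷) = 3.790 × 10⁻²² kg·m/s.
λ = h/p = 6.626 × 10⁻³⁴ / 3.790 × 10⁻²² = 1.75 × 10⁻¹² m = 1750 fm.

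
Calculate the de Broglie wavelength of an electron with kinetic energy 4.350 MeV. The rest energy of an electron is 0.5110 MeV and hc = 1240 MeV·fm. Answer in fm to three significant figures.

λ = 257 fm

Total energy E = KE + m₀c² = 4.350 + 0.5110 = 4.8610 MeV.
(pc)² = E² − (m₀c²)² = (4.8610)² − (0.5110)² = 23.37 MeV², so pc = 4.834 MeV.
λ = hc/(pc) = 1240 MeV·fm / 4.834 MeV = 257 fm.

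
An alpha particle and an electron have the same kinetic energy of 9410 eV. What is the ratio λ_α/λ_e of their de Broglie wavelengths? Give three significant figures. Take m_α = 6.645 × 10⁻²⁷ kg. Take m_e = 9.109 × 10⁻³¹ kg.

At fixed KE, p = √(2mKE) so λ = h/p ∝ 1/√m.
λ_α/λ_e = √(m_e/m_α) = √(9.109 × 10⁻³¹/6.645 × 10⁻²⁷) = √(1.371 × 10⁻⁴) = 0.0117.

λ_α/λ_e = 0.0117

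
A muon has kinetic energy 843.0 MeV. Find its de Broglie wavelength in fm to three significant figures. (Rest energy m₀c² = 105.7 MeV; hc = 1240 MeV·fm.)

λ = 1.32 fm

Total energy E = KE + m₀c² = 843.0 + 105.7 = 948.7 MeV.
(pc)² = E² − (m₀c²)² = (948.7)² − (105.7)² = 8.889 × 10⁵ MeV², so pc = 942.8 MeV.
λ = hc/(pc) = 1240 MeV·fm / 942.8 MeV = 1.32 fm.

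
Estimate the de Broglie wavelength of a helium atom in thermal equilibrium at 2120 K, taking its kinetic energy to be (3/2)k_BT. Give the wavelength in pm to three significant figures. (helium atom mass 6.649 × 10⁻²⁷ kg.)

KE = (3/2)k_BT = 1.5 × 1.381 × 10⁻²³ × 2120 = 4.392 × 10⁻²⁰ J.
p = √(2mKE) = √(2 × 6.649 × 10⁻²⁷ × 4.392 × 10⁻²⁰) = 2.417 × 10⁻²³ kg·m/s.
λ = h/p = 2.74 × 10⁻¹¹ m = 27.4 pm.

λ = 27.4 pm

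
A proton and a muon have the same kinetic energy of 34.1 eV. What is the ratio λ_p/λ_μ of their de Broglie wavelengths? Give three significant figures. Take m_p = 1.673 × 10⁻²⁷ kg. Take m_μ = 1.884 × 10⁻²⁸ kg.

At fixed KE, p = √(2mKE) so λ = h/p ∝ 1/√m.
λ_p/λ_μ = √(m_μ/m_p) = √(1.884 × 10⁻²⁸/1.673 × 10⁻²⁷) = √(0.1126) = 0.336.

λ_p/λ_μ = 0.336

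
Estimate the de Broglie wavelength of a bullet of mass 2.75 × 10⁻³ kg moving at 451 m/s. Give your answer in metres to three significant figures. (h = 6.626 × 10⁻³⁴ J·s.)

p = mv = 2.75 × 10⁻³ × 451 = 1.240 kg·m/s.
λ = h/p = 6.626 × 10⁻³⁴ / 1.240 = 5.34 × 10⁻³⁴ m.

λ = 5.34 × 10⁻³⁴ m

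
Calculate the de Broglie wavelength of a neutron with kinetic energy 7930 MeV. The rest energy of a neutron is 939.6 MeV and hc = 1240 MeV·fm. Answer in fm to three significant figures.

Total energy E = KE + m₀c² = 7930 + 939.6 = 8869.6 MeV.
(pc)² = E² − (m₀c²)² = (8869.6)² − (939.6)² = 7.779 × 10⁷ MeV², so pc = 8820 MeV.
λ = hc/(pc) = 1240 MeV·fm / 8820 MeV = 0.141 fm.

λ = 0.141 fm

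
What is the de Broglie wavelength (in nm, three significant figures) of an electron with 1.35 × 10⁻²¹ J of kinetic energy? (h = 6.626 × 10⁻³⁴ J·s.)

λ = 13.4 nm

p = √(2mKE) = √(2 × 9.109 × 10⁻³¹ × 1.350 × 10⁻²¹) = 4.959 × 10⁻²⁶ kg·m/s.
λ = h/p = 6.626 × 10⁻³⁴ / 4.959 × 10⁻²⁶ = 1.34 × 10⁻⁸ m = 13.4 nm.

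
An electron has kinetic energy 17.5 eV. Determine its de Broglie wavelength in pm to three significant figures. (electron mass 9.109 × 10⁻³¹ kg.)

λ = 293 pm

KE = 17.5 eV = 2.804 × 10⁻¹⁸ J.
p = √(2mKE) = √(2 × 9.109 × 10⁻³¹ × 2.804 × 10⁻¹⁸) = 2.260 × 10⁻²⁴ kg·m/s.
λ = h/p = 6.626 × 10⁻³⁴ / 2.260 × 10⁻²⁴ = 2.93 × 10⁻¹⁰ m = 293 pm.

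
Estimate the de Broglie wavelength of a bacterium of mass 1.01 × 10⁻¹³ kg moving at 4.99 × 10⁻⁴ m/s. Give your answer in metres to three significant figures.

λ = 1.31 × 10⁻¹⁷ m

p = mv = 1.01 × 10⁻¹³ × 4.99 × 10⁻⁴ = 5.040 × 10⁻¹⁷ kg·m/s.
λ = h/p = 6.626 × 10⁻³⁴ / 5.040 × 10⁻¹⁷ = 1.31 × 10⁻¹⁷ m.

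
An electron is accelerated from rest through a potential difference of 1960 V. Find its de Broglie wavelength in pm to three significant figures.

λ = 27.7 pm

KE = eV = 1.602 × 10⁻¹⁹ × 1960 = 3.140 × 10⁻¹⁶ J.
p = √(2mKE) = √(2 × 9.109 × 10⁻³¹ × 3.140 × 10⁻¹⁶) = 2.392 × 10⁻²³ kg·m/s.
λ = h/p = 6.626 × 10⁻³⁴ / 2.392 × 10⁻²³ = 2.77 × 10⁻¹¹ m = 27.7 pm.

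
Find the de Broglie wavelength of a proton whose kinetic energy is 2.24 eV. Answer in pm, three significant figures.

KE = 2.24 eV = 3.588 × 10⁻¹⁹ J.
p = √(2mKE) = √(2 × 1.673 × 10⁻²⁷ × 3.588 × 10⁻¹⁹) = 3.465 × 10⁻²³ kg·m/s.
λ = h/p = 6.626 × 10⁻³⁴ / 3.465 × 10⁻²³ = 1.91 × 10⁻¹¹ m = 19.1 pm.

λ = 19.1 pm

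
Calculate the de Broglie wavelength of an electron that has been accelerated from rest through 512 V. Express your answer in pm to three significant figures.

λ = 54.2 pm

KE = eV = 1.602 × 10⁻¹⁹ × 512.0 = 8.202 × 10⁻¹⁷ J.
p = √(2mKE) = √(2 × 9.109 × 10⁻³¹ × 8.202 × 10⁻¹⁷) = 1.222 × 10⁻²³ kg·m/s.
λ = h/p = 6.626 × 10⁻³⁴ / 1.222 × 10⁻²³ = 5.42 × 10⁻¹¹ m = 54.2 pm.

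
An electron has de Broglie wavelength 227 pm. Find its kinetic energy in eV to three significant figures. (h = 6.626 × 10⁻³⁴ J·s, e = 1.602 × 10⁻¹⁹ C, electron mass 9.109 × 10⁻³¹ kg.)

p = h/λ = 6.626 × 10⁻³⁴ / 2.270 × 10⁻¹⁰ = 2.919 × 10⁻²⁴ kg·m/s.
KE = p²/(2m) = (2.919 × 10⁻²⁴)² / (2 × 9.109 × 10⁻³¹) = 4.677 × 10⁻¹⁸ J = 29.2 eV.

KE = 29.2 eV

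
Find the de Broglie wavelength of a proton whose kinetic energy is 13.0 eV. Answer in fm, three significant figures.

λ = 7940 fm

KE = 13.0 eV = 2.083 × 10⁻¹⁸ J.
p = √(2mKE) = √(2 × 1.673 × 10⁻²⁷ × 2.083 × 10⁻¹⁸) = 8.348 × 10⁻²³ kg·m/s.
λ = h/p = 6.626 × 10⁻³⁴ / 8.348 × 10⁻²³ = 7.94 × 10⁻¹² m = 7940 fm.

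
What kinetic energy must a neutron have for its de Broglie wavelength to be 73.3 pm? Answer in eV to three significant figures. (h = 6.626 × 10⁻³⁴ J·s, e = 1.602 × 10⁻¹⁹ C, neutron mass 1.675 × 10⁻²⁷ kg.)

p = h/λ = 6.626 × 10⁻³⁴ / 7.330 × 10⁻¹¹ = 9.040 × 10⁻²⁴ kg·m/s.
KE = p²/(2m) = (9.040 × 10⁻²⁴)² / (2 × 1.675 × 10⁻²⁷) = 2.439 × 10⁻²⁰ J = 0.152 eV.

KE = 0.152 eV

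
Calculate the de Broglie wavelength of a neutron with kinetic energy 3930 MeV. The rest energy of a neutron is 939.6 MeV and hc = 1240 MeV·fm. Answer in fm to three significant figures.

Total energy E = KE + m₀c² = 3930 + 939.6 = 4869.6 MeV.
(pc)² = E² − (m₀c²)² = (4869.6)² − (939.6)² = 2.283 × 10⁷ MeV², so pc = 4778 MeV.
λ = hc/(pc) = 1240 MeV·fm / 4778 MeV = 0.260 fm.

λ = 0.260 fm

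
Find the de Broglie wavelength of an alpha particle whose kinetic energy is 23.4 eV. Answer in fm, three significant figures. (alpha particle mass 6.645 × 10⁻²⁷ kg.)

λ = 2970 fm

KE = 23.4 eV = 3.749 × 10⁻¹⁸ J.
p = √(2mKE) = √(2 × 6.645 × 10⁻²⁷ × 3.749 × 10⁻¹⁸) = 2.232 × 10⁻²² kg·m/s.
λ = h/p = 6.626 × 10⁻³⁴ / 2.232 × 10⁻²² = 2.97 × 10⁻¹² m = 2970 fm.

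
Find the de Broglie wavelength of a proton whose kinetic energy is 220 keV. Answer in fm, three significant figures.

λ = 61.0 fm

KE = 220 keV = 3.524 × 10⁻¹⁴ J.
p = √(2mKE) = √(2 × 1.673 × 10⁻²⁷ × 3.524 × 10⁻¹⁴) = 1.086 × 10⁻²⁰ kg·m/s.
λ = h/p = 6.626 × 10⁻³⁴ / 1.086 × 10⁻²⁰ = 6.10 × 10⁻¹⁴ m = 61.0 fm.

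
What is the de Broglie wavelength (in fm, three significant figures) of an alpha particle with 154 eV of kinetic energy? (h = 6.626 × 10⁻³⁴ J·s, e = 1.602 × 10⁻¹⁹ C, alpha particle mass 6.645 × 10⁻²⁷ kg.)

λ = 1160 fm

KE = 154 eV = 2.467 × 10⁻¹⁷ J.
p = √(2mKE) = √(2 × 6.645 × 10⁻²⁷ × 2.467 × 10⁻¹⁷) = 5.726 × 10⁻²² kg·m/s.
λ = h/p = 6.626 × 10⁻³⁴ / 5.726 × 10⁻²² = 1.16 × 10⁻¹² m = 1160 fm.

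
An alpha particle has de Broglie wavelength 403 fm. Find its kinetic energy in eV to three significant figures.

p = h/λ = 6.626 × 10⁻³⁴ / 4.030 × 10⁻¹³ = 1.644 × 10⁻²¹ kg·m/s.
KE = p²/(2m) = (1.644 × 10⁻²¹)² / (2 × 6.645 × 10⁻²⁷) = 2.034 × 10⁻¹⁶ J = 1270 eV.

KE = 1270 eV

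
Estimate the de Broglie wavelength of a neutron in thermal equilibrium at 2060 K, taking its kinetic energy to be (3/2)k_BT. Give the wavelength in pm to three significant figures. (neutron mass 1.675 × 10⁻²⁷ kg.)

KE = (3/2)k_BT = 1.5 × 1.381 × 10⁻²³ × 2060 = 4.267 × 10⁻²⁰ J.
p = √(2mKE) = √(2 × 1.675 × 10⁻²⁷ × 4.267 × 10⁻²⁰) = 1.196 × 10⁻²³ kg·m/s.
λ = h/p = 5.54 × 10⁻¹¹ m = 55.4 pm.

λ = 55.4 pm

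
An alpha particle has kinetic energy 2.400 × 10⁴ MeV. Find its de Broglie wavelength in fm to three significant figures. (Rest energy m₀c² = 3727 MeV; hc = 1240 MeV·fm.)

λ = 0.0451 fm

Total energy E = KE + m₀c² = 2.400 × 10⁴ + 3727 = 27727 MeV.
(pc)² = E² − (m₀c²)² = (27727)² − (3727)² = 7.549 × 10⁸ MeV², so pc = 2.748 × 10⁴ MeV.
λ = hc/(pc) = 1240 MeV·fm / 2.748 × 10⁴ MeV = 0.0451 fm.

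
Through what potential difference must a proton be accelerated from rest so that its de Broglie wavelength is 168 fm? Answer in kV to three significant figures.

p = h/λ = 6.626 × 10⁻³⁴ / 1.680 × 10⁻¹³ = 3.944 × 10⁻²¹ kg·m/s.
KE = p²/(2m) = 4.649 × 10⁻¹⁵ J.
V = KE/e = 4.649 × 10⁻¹⁵ / (1.602 × 10⁻¹⁹) = 29.0 kV.

V = 29.0 kV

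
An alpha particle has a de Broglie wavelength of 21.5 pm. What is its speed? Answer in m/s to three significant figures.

v = 4640 m/s

p = h/λ = 6.626 × 10⁻³⁴ / 2.150 × 10⁻¹¹ = 3.082 × 10⁻²³ kg·m/s.
v = p/m = 3.082 × 10⁻²³ / 6.645 × 10⁻²⁷ = 4.64 × 10³ m/s = 4640 m/s.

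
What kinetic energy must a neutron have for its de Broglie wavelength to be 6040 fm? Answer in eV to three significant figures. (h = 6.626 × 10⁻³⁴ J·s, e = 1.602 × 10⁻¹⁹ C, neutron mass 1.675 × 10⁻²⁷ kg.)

p = h/λ = 6.626 × 10⁻³⁴ / 6.040 × 10⁻¹² = 1.097 × 10⁻²² kg·m/s.
KE = p²/(2m) = (1.097 × 10⁻²²)² / (2 × 1.675 × 10⁻²⁷) = 3.592 × 10⁻¹⁸ J = 22.4 eV.

KE = 22.4 eV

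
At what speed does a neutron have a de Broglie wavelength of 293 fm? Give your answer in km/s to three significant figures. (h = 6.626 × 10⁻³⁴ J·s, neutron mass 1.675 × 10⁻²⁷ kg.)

v = 1350 km/s

p = h/λ = 6.626 × 10⁻³⁴ / 2.930 × 10⁻¹³ = 2.261 × 10⁻²¹ kg·m/s.
v = p/m = 2.261 × 10⁻²¹ / 1.675 × 10⁻²⁷ = 1.35 × 10⁶ m/s = 1350 km/s.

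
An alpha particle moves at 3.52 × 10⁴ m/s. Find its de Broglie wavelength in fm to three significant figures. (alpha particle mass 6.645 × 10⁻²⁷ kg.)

λ = 2830 fm

p = mv = 6.645 × 10⁻²⁷ × 3.52 × 10⁴ = 2.339 × 10⁻²² kg·m/s.
λ = h/p = 6.626 × 10⁻³⁴ / 2.339 × 10⁻²² = 2.83 × 10⁻¹² m = 2830 fm.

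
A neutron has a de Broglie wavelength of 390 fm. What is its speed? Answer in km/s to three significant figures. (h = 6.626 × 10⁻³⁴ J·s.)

v = 1010 km/s

p = h/λ = 6.626 × 10⁻³⁴ / 3.900 × 10⁻¹³ = 1.699 × 10⁻²¹ kg·m/s.
v = p/m = 1.699 × 10⁻²¹ / 1.675 × 10⁻²⁷ = 1.01 × 10⁶ m/s = 1010 km/s.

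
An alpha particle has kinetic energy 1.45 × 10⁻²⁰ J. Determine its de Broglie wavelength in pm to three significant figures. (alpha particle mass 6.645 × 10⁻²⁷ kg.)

p = √(2mKE) = √(2 × 6.645 × 10⁻²⁷ × 1.450 × 10⁻²⁰) = 1.388 × 10⁻²³ kg·m/s.
λ = h/p = 6.626 × 10⁻³⁴ / 1.388 × 10⁻²³ = 4.77 × 10⁻¹¹ m = 47.7 pm.

λ = 47.7 pm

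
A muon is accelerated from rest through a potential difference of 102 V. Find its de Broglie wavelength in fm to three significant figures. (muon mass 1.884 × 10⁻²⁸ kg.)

λ = 8440 fm

KE = eV = 1.602 × 10⁻¹⁹ × 102.0 = 1.634 × 10⁻¹⁷ J.
p = √(2mKE) = √(2 × 1.884 × 10⁻²⁸ × 1.634 × 10⁻¹⁷) = 7.847 × 10⁻²³ kg·m/s.
λ = h/p = 6.626 × 10⁻³⁴ / 7.847 × 10⁻²³ = 8.44 × 10⁻¹² m = 8440 fm.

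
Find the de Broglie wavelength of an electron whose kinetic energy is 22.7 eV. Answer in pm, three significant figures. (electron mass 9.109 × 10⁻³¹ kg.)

λ = 257 pm

KE = 22.7 eV = 3.637 × 10⁻¹⁸ J.
p = √(2mKE) = √(2 × 9.109 × 10⁻³¹ × 3.637 × 10⁻¹⁸) = 2.574 × 10⁻²⁴ kg·m/s.
λ = h/p = 6.626 × 10⁻³⁴ / 2.574 × 10⁻²⁴ = 2.57 × 10⁻¹⁰ m = 257 pm.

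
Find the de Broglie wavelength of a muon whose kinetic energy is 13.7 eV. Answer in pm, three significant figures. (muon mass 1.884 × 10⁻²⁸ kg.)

λ = 23.0 pm

KE = 13.7 eV = 2.195 × 10⁻¹⁸ J.
p = √(2mKE) = √(2 × 1.884 × 10⁻²⁸ × 2.195 × 10⁻¹⁸) = 2.876 × 10⁻²³ kg·m/s.
λ = h/p = 6.626 × 10⁻³⁴ / 2.876 × 10⁻²³ = 2.30 × 10⁻¹¹ m = 23.0 pm.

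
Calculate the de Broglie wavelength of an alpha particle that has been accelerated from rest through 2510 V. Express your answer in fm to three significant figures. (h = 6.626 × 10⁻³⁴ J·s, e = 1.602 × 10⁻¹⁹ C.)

KE = 2eV = 2 × 1.602 × 10⁻¹⁹ × 2510 = 8.042 × 10⁻¹⁶ J.
p = √(2mKE) = √(2 × 6.645 × 10⁻²⁷ × 8.042 × 10⁻¹⁶) = 3.269 × 10⁻²¹ kg·m/s.
λ = h/p = 6.626 × 10⁻³⁴ / 3.269 × 10⁻²¹ = 2.03 × 10⁻¹³ m = 203 fm.

λ = 203 fm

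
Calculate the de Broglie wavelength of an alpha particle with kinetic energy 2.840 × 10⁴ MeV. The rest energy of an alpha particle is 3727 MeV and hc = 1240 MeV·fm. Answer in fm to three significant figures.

Total energy E = KE + m₀c² = 2.840 × 10⁴ + 3727 = 32127 MeV.
(pc)² = E² − (m₀c²)² = (32127)² − (3727)² = 1.018 × 10⁹ MeV², so pc = 3.191 × 10⁴ MeV.
λ = hc/(pc) = 1240 MeV·fm / 3.191 × 10⁴ MeV = 0.0389 fm.

λ = 0.0389 fm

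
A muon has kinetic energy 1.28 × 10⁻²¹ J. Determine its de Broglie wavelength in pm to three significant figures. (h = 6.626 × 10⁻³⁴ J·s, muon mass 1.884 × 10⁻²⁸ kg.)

p = √(2mKE) = √(2 × 1.884 × 10⁻²⁸ × 1.280 × 10⁻²¹) = 6.945 × 10⁻²⁵ kg·m/s.
λ = h/p = 6.626 × 10⁻³⁴ / 6.945 × 10⁻²⁵ = 9.54 × 10⁻¹⁰ m = 954 pm.

λ = 954 pm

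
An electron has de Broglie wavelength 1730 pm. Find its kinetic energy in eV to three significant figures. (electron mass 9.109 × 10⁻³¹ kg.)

p = h/λ = 6.626 × 10⁻³⁴ / 1.730 × 10⁻⁹ = 3.830 × 10⁻²⁵ kg·m/s.
KE = p²/(2m) = (3.830 × 10⁻²⁵)² / (2 × 9.109 × 10⁻³¹) = 8.052 × 10⁻²⁰ J = 0.503 eV.

KE = 0.503 eV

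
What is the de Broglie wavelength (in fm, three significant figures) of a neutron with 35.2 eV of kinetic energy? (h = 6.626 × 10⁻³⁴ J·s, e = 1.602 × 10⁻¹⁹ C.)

λ = 4820 fm

KE = 35.2 eV = 5.639 × 10⁻¹⁸ J.
p = √(2mKE) = √(2 × 1.675 × 10⁻²⁷ × 5.639 × 10⁻¹⁸) = 1.374 × 10⁻²² kg·m/s.
λ = h/p = 6.626 × 10⁻³⁴ / 1.374 × 10⁻²² = 4.82 × 10⁻¹² m = 4820 fm.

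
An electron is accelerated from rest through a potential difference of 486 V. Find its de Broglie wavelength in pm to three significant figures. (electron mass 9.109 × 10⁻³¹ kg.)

KE = eV = 1.602 × 10⁻¹⁹ × 486.0 = 7.786 × 10⁻¹⁷ J.
p = √(2mKE) = √(2 × 9.109 × 10⁻³¹ × 7.786 × 10⁻¹⁷) = 1.191 × 10⁻²³ kg·m/s.
λ = h/p = 6.626 × 10⁻³⁴ / 1.191 × 10⁻²³ = 5.56 × 10⁻¹¹ m = 55.6 pm.

λ = 55.6 pm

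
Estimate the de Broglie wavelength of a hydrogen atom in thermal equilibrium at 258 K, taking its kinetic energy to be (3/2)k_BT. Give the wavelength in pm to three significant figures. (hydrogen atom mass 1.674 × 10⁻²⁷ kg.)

KE = (3/2)k_BT = 1.5 × 1.381 × 10⁻²³ × 258 = 5.344 × 10⁻²¹ J.
p = √(2mKE) = √(2 × 1.674 × 10⁻²⁷ × 5.344 × 10⁻²¹) = 4.230 × 10⁻²⁴ kg·m/s.
λ = h/p = 1.57 × 10⁻¹⁰ m = 157 pm.

λ = 157 pm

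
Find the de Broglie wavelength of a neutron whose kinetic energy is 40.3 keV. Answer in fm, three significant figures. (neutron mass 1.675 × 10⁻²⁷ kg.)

λ = 142 fm

KE = 40.3 keV = 6.456 × 10⁻¹⁵ J.
p = √(2mKE) = √(2 × 1.675 × 10⁻²⁷ × 6.456 × 10⁻¹⁵) = 4.651 × 10⁻²¹ kg·m/s.
λ = h/p = 6.626 × 10⁻³⁴ / 4.651 × 10⁻²¹ = 1.42 × 10⁻¹³ m = 142 fm.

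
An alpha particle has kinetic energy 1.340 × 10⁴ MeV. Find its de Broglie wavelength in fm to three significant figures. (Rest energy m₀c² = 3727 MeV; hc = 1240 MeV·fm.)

λ = 0.0742 fm

Total energy E = KE + m₀c² = 1.340 × 10⁴ + 3727 = 17127 MeV.
(pc)² = E² − (m₀c²)² = (17127)² − (3727)² = 2.794 × 10⁸ MeV², so pc = 1.672 × 10⁴ MeV.
λ = hc/(pc) = 1240 MeV·fm / 1.672 × 10⁴ MeV = 0.0742 fm.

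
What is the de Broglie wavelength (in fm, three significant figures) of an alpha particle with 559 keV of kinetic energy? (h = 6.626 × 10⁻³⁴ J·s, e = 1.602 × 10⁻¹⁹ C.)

KE = 559 keV = 8.955 × 10⁻¹⁴ J.
p = √(2mKE) = √(2 × 6.645 × 10⁻²⁷ × 8.955 × 10⁻¹⁴) = 3.450 × 10⁻²⁰ kg·m/s.
λ = h/p = 6.626 × 10⁻³⁴ / 3.450 × 10⁻²⁰ = 1.92 × 10⁻¹⁴ m = 19.2 fm.

λ = 19.2 fm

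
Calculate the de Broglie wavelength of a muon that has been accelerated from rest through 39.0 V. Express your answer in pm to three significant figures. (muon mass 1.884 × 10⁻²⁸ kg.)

λ = 13.7 pm

KE = eV = 1.602 × 10⁻¹⁹ × 39.00 = 6.248 × 10⁻¹⁸ J.
p = √(2mKE) = √(2 × 1.884 × 10⁻²⁸ × 6.248 × 10⁻¹⁸) = 4.852 × 10⁻²³ kg·m/s.
λ = h/p = 6.626 × 10⁻³⁴ / 4.852 × 10⁻²³ = 1.37 × 10⁻¹¹ m = 13.7 pm.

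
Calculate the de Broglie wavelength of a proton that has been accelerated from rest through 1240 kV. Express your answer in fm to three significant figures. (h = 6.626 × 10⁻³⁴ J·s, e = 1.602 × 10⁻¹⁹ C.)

KE = eV = 1.602 × 10⁻¹⁹ × 1.240 × 10⁶ = 1.986 × 10⁻¹³ J.
p = √(2mKE) = √(2 × 1.673 × 10⁻²⁷ × 1.986 × 10⁻¹³) = 2.578 × 10⁻²⁰ kg·m/s.
λ = h/p = 6.626 × 10⁻³⁴ / 2.578 × 10⁻²⁰ = 2.57 × 10⁻¹⁴ m = 25.7 fm.

λ = 25.7 fm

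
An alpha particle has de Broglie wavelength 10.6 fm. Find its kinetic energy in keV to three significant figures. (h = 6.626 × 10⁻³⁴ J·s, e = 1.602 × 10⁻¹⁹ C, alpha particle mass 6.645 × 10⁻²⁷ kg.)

p = h/λ = 6.626 × 10⁻³⁴ / 1.060 × 10⁻¹⁴ = 6.251 × 10⁻²⁰ kg·m/s.
KE = p²/(2m) = (6.251 × 10⁻²⁰)² / (2 × 6.645 × 10⁻²⁷) = 2.940 × 10⁻¹³ J = 1840 keV.

KE = 1840 keV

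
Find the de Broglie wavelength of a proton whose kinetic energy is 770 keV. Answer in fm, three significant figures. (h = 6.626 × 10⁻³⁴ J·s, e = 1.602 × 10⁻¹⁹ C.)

λ = 32.6 fm

KE = 770 keV = 1.234 × 10⁻¹³ J.
p = √(2mKE) = √(2 × 1.673 × 10⁻²⁷ × 1.234 × 10⁻¹³) = 2.032 × 10⁻²⁰ kg·m/s.
λ = h/p = 6.626 × 10⁻³⁴ / 2.032 × 10⁻²⁰ = 3.26 × 10⁻¹⁴ m = 32.6 fm.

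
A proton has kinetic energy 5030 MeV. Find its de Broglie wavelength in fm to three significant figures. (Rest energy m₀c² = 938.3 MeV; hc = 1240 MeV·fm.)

λ = 0.210 fm

Total energy E = KE + m₀c² = 5030 + 938.3 = 5968.3 MeV.
(pc)² = E² − (m₀c²)² = (5968.3)² − (938.3)² = 3.474 × 10⁷ MeV², so pc = 5894 MeV.
λ = hc/(pc) = 1240 MeV·fm / 5894 MeV = 0.210 fm.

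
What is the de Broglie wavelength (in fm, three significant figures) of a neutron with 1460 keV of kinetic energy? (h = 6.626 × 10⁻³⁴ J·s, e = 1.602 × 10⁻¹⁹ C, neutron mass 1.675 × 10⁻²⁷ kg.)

λ = 23.7 fm

KE = 1460 keV = 2.339 × 10⁻¹³ J.
p = √(2mKE) = √(2 × 1.675 × 10⁻²⁷ × 2.339 × 10⁻¹³) = 2.799 × 10⁻²⁰ kg·m/s.
λ = h/p = 6.626 × 10⁻³⁴ / 2.799 × 10⁻²⁰ = 2.37 × 10⁻¹⁴ m = 23.7 fm.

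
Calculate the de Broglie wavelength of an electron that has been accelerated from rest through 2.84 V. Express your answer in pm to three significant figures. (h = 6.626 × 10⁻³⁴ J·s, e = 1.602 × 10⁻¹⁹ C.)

λ = 728 pm

KE = eV = 1.602 × 10⁻¹⁹ × 2.840 = 4.550 × 10⁻¹⁹ J.
p = √(2mKE) = √(2 × 9.109 × 10⁻³¹ × 4.550 × 10⁻¹⁹) = 9.104 × 10⁻²⁵ kg·m/s.
λ = h/p = 6.626 × 10⁻³⁴ / 9.104 × 10⁻²⁵ = 7.28 × 10⁻¹⁰ m = 728 pm.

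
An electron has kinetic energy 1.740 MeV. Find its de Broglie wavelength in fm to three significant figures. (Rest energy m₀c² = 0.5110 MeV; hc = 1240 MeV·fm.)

λ = 566 fm

Total energy E = KE + m₀c² = 1.740 + 0.5110 = 2.2510 MeV.
(pc)² = E² − (m₀c²)² = (2.2510)² − (0.5110)² = 4.806 MeV², so pc = 2.192 MeV.
λ = hc/(pc) = 1240 MeV·fm / 2.192 MeV = 566 fm.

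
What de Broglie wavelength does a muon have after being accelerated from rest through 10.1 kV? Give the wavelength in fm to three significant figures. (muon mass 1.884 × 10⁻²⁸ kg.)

λ = 849 fm

KE = eV = 1.602 × 10⁻¹⁹ × 1.010 × 10⁴ = 1.618 × 10⁻¹⁵ J.
p = √(2mKE) = √(2 × 1.884 × 10⁻²⁸ × 1.618 × 10⁻¹⁵) = 7.808 × 10⁻²² kg·m/s.
λ = h/p = 6.626 × 10⁻³⁴ / 7.808 × 10⁻²² = 8.49 × 10⁻¹³ m = 849 fm.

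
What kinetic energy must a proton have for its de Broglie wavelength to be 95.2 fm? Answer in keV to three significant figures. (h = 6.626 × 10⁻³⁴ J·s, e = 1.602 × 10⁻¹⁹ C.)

p = h/λ = 6.626 × 10⁻³⁴ / 9.520 × 10⁻¹⁴ = 6.960 × 10⁻²¹ kg·m/s.
KE = p²/(2m) = (6.960 × 10⁻²¹)² / (2 × 1.673 × 10⁻²⁷) = 1.448 × 10⁻¹⁴ J = 90.4 keV.

KE = 90.4 keV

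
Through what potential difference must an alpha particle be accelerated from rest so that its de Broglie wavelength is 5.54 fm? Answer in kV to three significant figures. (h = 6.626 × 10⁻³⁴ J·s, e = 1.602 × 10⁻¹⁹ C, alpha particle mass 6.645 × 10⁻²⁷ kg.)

V = 3360 kV

p = h/λ = 6.626 × 10⁻³⁴ / 5.540 × 10⁻¹⁵ = 1.196 × 10⁻¹⁹ kg·m/s.
KE = p²/(2m) = 1.076 × 10⁻¹² J.
V = KE/2e = 1.076 × 10⁻¹² / (2 × 1.602 × 10⁻¹⁹) = 3360 kV.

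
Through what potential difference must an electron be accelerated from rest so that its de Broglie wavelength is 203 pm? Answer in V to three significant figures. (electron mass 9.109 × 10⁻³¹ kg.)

V = 36.5 V

p = h/λ = 6.626 × 10⁻³⁴ / 2.030 × 10⁻¹⁰ = 3.264 × 10⁻²⁴ kg·m/s.
KE = p²/(2m) = 5.848 × 10⁻¹⁸ J.
V = KE/e = 5.848 × 10⁻¹⁸ / (1.602 × 10⁻¹⁹) = 36.5 V.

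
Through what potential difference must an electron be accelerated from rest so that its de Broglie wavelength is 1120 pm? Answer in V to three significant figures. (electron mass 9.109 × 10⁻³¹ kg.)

p = h/λ = 6.626 × 10⁻³⁴ / 1.120 × 10⁻⁹ = 5.916 × 10⁻²⁵ kg·m/s.
KE = p²/(2m) = 1.921 × 10⁻¹⁹ J.
V = KE/e = 1.921 × 10⁻¹⁹ / (1.602 × 10⁻¹⁹) = 1.20 V.

V = 1.20 V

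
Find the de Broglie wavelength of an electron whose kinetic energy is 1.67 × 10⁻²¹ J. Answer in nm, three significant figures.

λ = 12.0 nm

p = √(2mKE) = √(2 × 9.109 × 10⁻³¹ × 1.670 × 10⁻²¹) = 5.516 × 10⁻²⁶ kg·m/s.
λ = h/p = 6.626 × 10⁻³⁴ / 5.516 × 10⁻²⁶ = 1.20 × 10⁻⁸ m = 12.0 nm.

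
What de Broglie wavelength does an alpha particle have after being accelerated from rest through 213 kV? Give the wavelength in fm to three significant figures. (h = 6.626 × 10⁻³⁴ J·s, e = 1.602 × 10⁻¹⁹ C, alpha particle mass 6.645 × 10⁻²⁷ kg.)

λ = 22.0 fm

KE = 2eV = 2 × 1.602 × 10⁻¹⁹ × 2.130 × 10⁵ = 6.825 × 10⁻¹⁴ J.
p = √(2mKE) = √(2 × 6.645 × 10⁻²⁷ × 6.825 × 10⁻¹⁴) = 3.012 × 10⁻²⁰ kg·m/s.
λ = h/p = 6.626 × 10⁻³⁴ / 3.012 × 10⁻²⁰ = 2.20 × 10⁻¹⁴ m = 22.0 fm.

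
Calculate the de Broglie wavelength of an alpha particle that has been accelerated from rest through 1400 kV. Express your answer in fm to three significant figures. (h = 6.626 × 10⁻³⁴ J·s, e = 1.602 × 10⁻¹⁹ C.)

λ = 8.58 fm

KE = 2eV = 2 × 1.602 × 10⁻¹⁹ × 1.400 × 10⁶ = 4.486 × 10⁻¹³ J.
p = √(2mKE) = √(2 × 6.645 × 10⁻²⁷ × 4.486 × 10⁻¹³) = 7.721 × 10⁻²⁰ kg·m/s.
λ = h/p = 6.626 × 10⁻³⁴ / 7.721 × 10⁻²⁰ = 8.58 × 10⁻¹⁵ m = 8.58 fm.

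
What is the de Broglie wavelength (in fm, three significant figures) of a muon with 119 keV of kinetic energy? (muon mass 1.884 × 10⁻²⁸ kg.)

KE = 119 keV = 1.906 × 10⁻¹⁴ J.
p = √(2mKE) = √(2 × 1.884 × 10⁻²⁸ × 1.906 × 10⁻¹⁴) = 2.680 × 10⁻²¹ kg·m/s.
λ = h/p = 6.626 × 10⁻³⁴ / 2.680 × 10⁻²¹ = 2.47 × 10⁻¹³ m = 247 fm.

λ = 247 fm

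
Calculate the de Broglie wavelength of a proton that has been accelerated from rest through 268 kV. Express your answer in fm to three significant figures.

KE = eV = 1.602 × 10⁻¹⁹ × 2.680 × 10⁵ = 4.293 × 10⁻¹⁴ J.
p = √(2mKE) = √(2 × 1.673 × 10⁻²⁷ × 4.293 × 10⁻¹⁴) = 1.199 × 10⁻²⁰ kg·m/s.
λ = h/p = 6.626 × 10⁻³⁴ / 1.199 × 10⁻²⁰ = 5.53 × 10⁻¹⁴ m = 55.3 fm.

λ = 55.3 fm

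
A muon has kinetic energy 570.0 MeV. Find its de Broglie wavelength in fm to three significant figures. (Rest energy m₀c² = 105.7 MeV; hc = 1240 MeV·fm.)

λ = 1.86 fm

Total energy E = KE + m₀c² = 570.0 + 105.7 = 675.7 MeV.
(pc)² = E² − (m₀c²)² = (675.7)² − (105.7)² = 4.454 × 10⁵ MeV², so pc = 667.4 MeV.
λ = hc/(pc) = 1240 MeV·fm / 667.4 MeV = 1.86 fm.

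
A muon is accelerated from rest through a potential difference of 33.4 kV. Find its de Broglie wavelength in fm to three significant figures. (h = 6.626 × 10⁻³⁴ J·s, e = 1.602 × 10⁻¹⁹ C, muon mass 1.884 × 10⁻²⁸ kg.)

λ = 467 fm

KE = eV = 1.602 × 10⁻¹⁹ × 3.340 × 10⁴ = 5.351 × 10⁻¹⁵ J.
p = √(2mKE) = √(2 × 1.884 × 10⁻²⁸ × 5.351 × 10⁻¹⁵) = 1.420 × 10⁻²¹ kg·m/s.
λ = h/p = 6.626 × 10⁻³⁴ / 1.420 × 10⁻²¹ = 4.67 × 10⁻¹³ m = 467 fm.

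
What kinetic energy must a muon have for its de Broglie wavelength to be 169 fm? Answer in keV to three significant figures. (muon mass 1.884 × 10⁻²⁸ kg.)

KE = 255 keV

p = h/λ = 6.626 × 10⁻³⁴ / 1.690 × 10⁻¹³ = 3.921 × 10⁻²¹ kg·m/s.
KE = p²/(2m) = (3.921 × 10⁻²¹)² / (2 × 1.884 × 10⁻²⁸) = 4.080 × 10⁻¹⁴ J = 255 keV.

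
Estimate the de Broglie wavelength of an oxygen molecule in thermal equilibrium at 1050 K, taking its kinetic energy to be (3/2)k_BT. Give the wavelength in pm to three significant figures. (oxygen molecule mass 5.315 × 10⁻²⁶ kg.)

λ = 13.8 pm

KE = (3/2)k_BT = 1.5 × 1.381 × 10⁻²³ × 1050 = 2.175 × 10⁻²⁰ J.
p = √(2mKE) = √(2 × 5.315 × 10⁻²⁶ × 2.175 × 10⁻²⁰) = 4.808 × 10⁻²³ kg·m/s.
λ = h/p = 1.38 × 10⁻¹¹ m = 13.8 pm.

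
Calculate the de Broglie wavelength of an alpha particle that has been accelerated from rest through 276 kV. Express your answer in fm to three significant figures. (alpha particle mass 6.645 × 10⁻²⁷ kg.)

λ = 19.3 fm

KE = 2eV = 2 × 1.602 × 10⁻¹⁹ × 2.760 × 10⁵ = 8.843 × 10⁻¹⁴ J.
p = √(2mKE) = √(2 × 6.645 × 10⁻²⁷ × 8.843 × 10⁻¹⁴) = 3.428 × 10⁻²⁰ kg·m/s.
λ = h/p = 6.626 × 10⁻³⁴ / 3.428 × 10⁻²⁰ = 1.93 × 10⁻¹⁴ m = 19.3 fm.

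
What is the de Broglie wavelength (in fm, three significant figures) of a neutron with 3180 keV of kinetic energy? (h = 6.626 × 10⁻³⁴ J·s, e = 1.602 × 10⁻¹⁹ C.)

KE = 3180 keV = 5.094 × 10⁻¹³ J.
p = √(2mKE) = √(2 × 1.675 × 10⁻²⁷ × 5.094 × 10⁻¹³) = 4.131 × 10⁻²⁰ kg·m/s.
λ = h/p = 6.626 × 10⁻³⁴ / 4.131 × 10⁻²⁰ = 1.60 × 10⁻¹⁴ m = 16.0 fm.

λ = 16.0 fm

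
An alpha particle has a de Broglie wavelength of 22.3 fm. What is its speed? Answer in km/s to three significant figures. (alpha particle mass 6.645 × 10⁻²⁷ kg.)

p = h/λ = 6.626 × 10⁻³⁴ / 2.230 × 10⁻¹⁴ = 2.971 × 10⁻²⁰ kg·m/s.
v = p/m = 2.971 × 10⁻²⁰ / 6.645 × 10⁻²⁷ = 4.47 × 10⁶ m/s = 4470 km/s.

v = 4470 km/s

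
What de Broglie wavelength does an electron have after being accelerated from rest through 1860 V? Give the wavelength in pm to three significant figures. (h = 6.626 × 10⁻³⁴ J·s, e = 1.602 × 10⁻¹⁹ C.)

λ = 28.4 pm

KE = eV = 1.602 × 10⁻¹⁹ × 1860 = 2.980 × 10⁻¹⁶ J.
p = √(2mKE) = √(2 × 9.109 × 10⁻³¹ × 2.980 × 10⁻¹⁶) = 2.330 × 10⁻²³ kg·m/s.
λ = h/p = 6.626 × 10⁻³⁴ / 2.330 × 10⁻²³ = 2.84 × 10⁻¹¹ m = 28.4 pm.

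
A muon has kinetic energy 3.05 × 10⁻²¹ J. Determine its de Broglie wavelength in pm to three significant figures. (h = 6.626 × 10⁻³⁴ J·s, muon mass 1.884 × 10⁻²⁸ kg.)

p = √(2mKE) = √(2 × 1.884 × 10⁻²⁸ × 3.050 × 10⁻²¹) = 1.072 × 10⁻²⁴ kg·m/s.
λ = h/p = 6.626 × 10⁻³⁴ / 1.072 × 10⁻²⁴ = 6.18 × 10⁻¹⁰ m = 618 pm.

λ = 618 pm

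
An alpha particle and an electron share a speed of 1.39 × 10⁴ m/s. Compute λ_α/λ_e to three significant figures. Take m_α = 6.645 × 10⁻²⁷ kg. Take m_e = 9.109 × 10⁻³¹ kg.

λ_α/λ_e = 1.37 × 10⁻⁴

At fixed v, p = mv so λ = h/(mv) ∝ 1/m.
λ_α/λ_e = m_e/m_α = 9.109 × 10⁻³¹/6.645 × 10⁻²⁷ = 1.37 × 10⁻⁴.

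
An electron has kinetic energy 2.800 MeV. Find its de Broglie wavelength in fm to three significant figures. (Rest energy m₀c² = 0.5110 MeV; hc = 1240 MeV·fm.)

Total energy E = KE + m₀c² = 2.800 + 0.5110 = 3.3110 MeV.
(pc)² = E² − (m₀c²)² = (3.3110)² − (0.5110)² = 10.70 MeV², so pc = 3.271 MeV.
λ = hc/(pc) = 1240 MeV·fm / 3.271 MeV = 379 fm.

λ = 379 fm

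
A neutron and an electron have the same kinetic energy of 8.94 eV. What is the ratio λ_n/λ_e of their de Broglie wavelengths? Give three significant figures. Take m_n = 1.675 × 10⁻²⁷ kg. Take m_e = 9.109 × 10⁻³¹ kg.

λ_n/λ_e = 0.0233

At fixed KE, p = √(2mKE) so λ = h/p ∝ 1/√m.
λ_n/λ_e = √(m_e/m_n) = √(9.109 × 10⁻³¹/1.675 × 10⁻²⁷) = √(5.438 × 10⁻⁴) = 0.0233.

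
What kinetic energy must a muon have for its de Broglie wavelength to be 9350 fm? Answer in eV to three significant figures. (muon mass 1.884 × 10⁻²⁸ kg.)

p = h/λ = 6.626 × 10⁻³⁴ / 9.350 × 10⁻¹² = 7.087 × 10⁻²³ kg·m/s.
KE = p²/(2m) = (7.087 × 10⁻²³)² / (2 × 1.884 × 10⁻²⁸) = 1.333 × 10⁻¹⁷ J = 83.2 eV.

KE = 83.2 eV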